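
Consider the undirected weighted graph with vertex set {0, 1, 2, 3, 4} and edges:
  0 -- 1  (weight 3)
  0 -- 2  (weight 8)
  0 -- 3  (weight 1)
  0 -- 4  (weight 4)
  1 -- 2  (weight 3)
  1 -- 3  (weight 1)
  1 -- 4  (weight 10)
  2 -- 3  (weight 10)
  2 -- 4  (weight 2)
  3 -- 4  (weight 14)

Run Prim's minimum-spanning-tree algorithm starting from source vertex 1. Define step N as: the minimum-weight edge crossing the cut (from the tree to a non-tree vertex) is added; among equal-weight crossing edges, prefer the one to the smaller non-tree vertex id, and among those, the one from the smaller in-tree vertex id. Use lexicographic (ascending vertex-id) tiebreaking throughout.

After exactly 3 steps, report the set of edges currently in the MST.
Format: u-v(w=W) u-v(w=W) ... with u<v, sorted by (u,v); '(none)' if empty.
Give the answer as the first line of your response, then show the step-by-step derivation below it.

0-3(w=1) 1-2(w=3) 1-3(w=1)

step 1: add edge 1-3 (w=1); MST = {1-3(w=1)}
step 2: add edge 0-3 (w=1); MST = {0-3(w=1) 1-3(w=1)}
step 3: add edge 1-2 (w=3); MST = {0-3(w=1) 1-2(w=3) 1-3(w=1)}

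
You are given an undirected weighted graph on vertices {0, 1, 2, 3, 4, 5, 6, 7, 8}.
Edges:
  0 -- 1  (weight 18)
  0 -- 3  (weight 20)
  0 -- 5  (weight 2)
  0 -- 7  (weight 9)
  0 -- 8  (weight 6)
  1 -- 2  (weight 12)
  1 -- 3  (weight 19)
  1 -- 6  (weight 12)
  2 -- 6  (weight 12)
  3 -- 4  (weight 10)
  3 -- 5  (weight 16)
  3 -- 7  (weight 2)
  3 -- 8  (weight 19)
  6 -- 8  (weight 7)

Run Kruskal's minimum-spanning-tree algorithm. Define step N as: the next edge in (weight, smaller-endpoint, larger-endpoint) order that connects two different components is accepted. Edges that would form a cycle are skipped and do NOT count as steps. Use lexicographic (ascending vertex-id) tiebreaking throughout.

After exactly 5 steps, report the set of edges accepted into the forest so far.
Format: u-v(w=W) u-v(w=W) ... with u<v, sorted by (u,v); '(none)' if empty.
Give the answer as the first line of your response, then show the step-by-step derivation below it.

0-5(w=2) 0-7(w=9) 0-8(w=6) 3-7(w=2) 6-8(w=7)

step 1: add edge 0-5 (w=2); MST = {0-5(w=2)}
step 2: add edge 3-7 (w=2); MST = {0-5(w=2) 3-7(w=2)}
step 3: add edge 0-8 (w=6); MST = {0-5(w=2) 0-8(w=6) 3-7(w=2)}
step 4: add edge 6-8 (w=7); MST = {0-5(w=2) 0-8(w=6) 3-7(w=2) 6-8(w=7)}
step 5: add edge 0-7 (w=9); MST = {0-5(w=2) 0-7(w=9) 0-8(w=6) 3-7(w=2) 6-8(w=7)}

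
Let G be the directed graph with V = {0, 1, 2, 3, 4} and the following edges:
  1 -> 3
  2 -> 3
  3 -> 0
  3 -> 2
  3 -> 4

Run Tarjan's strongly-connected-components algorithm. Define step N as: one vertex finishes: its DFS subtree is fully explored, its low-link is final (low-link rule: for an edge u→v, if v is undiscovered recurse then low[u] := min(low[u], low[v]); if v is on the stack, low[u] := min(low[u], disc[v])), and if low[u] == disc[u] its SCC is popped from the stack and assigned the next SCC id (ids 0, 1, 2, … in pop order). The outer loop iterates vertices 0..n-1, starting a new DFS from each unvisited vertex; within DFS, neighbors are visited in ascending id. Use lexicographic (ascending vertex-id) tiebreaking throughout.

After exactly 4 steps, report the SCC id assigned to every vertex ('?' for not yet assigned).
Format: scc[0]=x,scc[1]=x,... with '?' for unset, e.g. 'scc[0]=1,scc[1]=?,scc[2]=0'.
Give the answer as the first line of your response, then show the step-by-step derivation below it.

scc[0]=0,scc[1]=?,scc[2]=2,scc[3]=2,scc[4]=1

step 1: low=(low[0]=0,low[1]=?,low[2]=?,low[3]=?,low[4]=?); scc=(scc[0]=0,scc[1]=?,scc[2]=?,scc[3]=?,scc[4]=?)
step 2: low=(low[0]=0,low[1]=1,low[2]=2,low[3]=2,low[4]=?); scc=(scc[0]=0,scc[1]=?,scc[2]=?,scc[3]=?,scc[4]=?)
step 3: low=(low[0]=0,low[1]=1,low[2]=2,low[3]=2,low[4]=4); scc=(scc[0]=0,scc[1]=?,scc[2]=?,scc[3]=?,scc[4]=1)
step 4: low=(low[0]=0,low[1]=1,low[2]=2,low[3]=2,low[4]=4); scc=(scc[0]=0,scc[1]=?,scc[2]=2,scc[3]=2,scc[4]=1)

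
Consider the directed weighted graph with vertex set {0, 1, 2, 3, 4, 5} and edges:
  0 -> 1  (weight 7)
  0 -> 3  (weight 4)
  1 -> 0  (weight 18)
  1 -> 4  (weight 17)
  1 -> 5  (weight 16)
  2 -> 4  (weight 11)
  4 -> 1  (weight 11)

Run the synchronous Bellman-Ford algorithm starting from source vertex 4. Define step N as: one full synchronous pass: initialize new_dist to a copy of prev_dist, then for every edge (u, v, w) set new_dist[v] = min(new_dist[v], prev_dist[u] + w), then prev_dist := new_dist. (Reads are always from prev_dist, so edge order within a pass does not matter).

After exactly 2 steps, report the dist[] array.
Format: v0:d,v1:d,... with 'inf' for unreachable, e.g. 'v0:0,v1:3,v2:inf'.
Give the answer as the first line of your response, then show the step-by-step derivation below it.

v0:29,v1:11,v2:inf,v3:inf,v4:0,v5:27

step 1: dist = v0:inf,v1:11,v2:inf,v3:inf,v4:0,v5:inf
step 2: dist = v0:29,v1:11,v2:inf,v3:inf,v4:0,v5:27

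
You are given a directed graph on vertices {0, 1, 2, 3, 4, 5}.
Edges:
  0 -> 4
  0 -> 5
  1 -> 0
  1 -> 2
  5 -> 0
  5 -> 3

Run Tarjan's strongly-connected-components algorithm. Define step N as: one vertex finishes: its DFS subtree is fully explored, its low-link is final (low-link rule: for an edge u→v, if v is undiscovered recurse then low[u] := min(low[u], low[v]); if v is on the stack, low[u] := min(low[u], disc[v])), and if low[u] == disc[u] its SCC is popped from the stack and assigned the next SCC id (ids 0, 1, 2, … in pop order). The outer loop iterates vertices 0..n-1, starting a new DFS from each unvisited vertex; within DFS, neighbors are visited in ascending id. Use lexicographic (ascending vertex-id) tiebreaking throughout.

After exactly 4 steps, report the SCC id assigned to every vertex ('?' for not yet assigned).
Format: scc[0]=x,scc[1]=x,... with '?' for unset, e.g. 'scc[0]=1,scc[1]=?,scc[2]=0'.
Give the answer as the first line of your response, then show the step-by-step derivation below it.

scc[0]=2,scc[1]=?,scc[2]=?,scc[3]=1,scc[4]=0,scc[5]=2

step 1: low=(low[0]=0,low[1]=?,low[2]=?,low[3]=?,low[4]=1,low[5]=?); scc=(scc[0]=?,scc[1]=?,scc[2]=?,scc[3]=?,scc[4]=0,scc[5]=?)
step 2: low=(low[0]=0,low[1]=?,low[2]=?,low[3]=3,low[4]=1,low[5]=0); scc=(scc[0]=?,scc[1]=?,scc[2]=?,scc[3]=1,scc[4]=0,scc[5]=?)
step 3: low=(low[0]=0,low[1]=?,low[2]=?,low[3]=3,low[4]=1,low[5]=0); scc=(scc[0]=?,scc[1]=?,scc[2]=?,scc[3]=1,scc[4]=0,scc[5]=?)
step 4: low=(low[0]=0,low[1]=?,low[2]=?,low[3]=3,low[4]=1,low[5]=0); scc=(scc[0]=2,scc[1]=?,scc[2]=?,scc[3]=1,scc[4]=0,scc[5]=2)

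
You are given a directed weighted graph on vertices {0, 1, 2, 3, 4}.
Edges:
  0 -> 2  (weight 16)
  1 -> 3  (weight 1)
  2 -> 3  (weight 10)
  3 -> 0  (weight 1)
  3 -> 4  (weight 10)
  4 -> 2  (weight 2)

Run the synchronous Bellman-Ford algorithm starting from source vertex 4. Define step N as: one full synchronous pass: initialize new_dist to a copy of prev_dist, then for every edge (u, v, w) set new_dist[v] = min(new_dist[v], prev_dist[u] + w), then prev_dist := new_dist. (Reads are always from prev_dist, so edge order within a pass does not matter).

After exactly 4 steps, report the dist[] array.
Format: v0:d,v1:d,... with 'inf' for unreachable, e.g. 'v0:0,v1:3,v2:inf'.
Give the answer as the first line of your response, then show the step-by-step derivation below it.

v0:13,v1:inf,v2:2,v3:12,v4:0

step 1: dist = v0:inf,v1:inf,v2:2,v3:inf,v4:0
step 2: dist = v0:inf,v1:inf,v2:2,v3:12,v4:0
step 3: dist = v0:13,v1:inf,v2:2,v3:12,v4:0
step 4: dist = v0:13,v1:inf,v2:2,v3:12,v4:0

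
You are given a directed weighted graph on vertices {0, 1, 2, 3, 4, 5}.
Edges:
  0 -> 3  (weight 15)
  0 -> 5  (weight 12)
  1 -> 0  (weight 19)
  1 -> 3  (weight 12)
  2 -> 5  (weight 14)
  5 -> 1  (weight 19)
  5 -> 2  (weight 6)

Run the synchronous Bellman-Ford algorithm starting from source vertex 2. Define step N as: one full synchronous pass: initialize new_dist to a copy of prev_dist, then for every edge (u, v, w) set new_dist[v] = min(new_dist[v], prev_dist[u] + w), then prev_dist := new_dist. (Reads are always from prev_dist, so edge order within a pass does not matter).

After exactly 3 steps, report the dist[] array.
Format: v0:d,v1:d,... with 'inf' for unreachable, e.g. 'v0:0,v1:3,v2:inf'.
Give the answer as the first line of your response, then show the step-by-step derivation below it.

v0:52,v1:33,v2:0,v3:45,v4:inf,v5:14

step 1: dist = v0:inf,v1:inf,v2:0,v3:inf,v4:inf,v5:14
step 2: dist = v0:inf,v1:33,v2:0,v3:inf,v4:inf,v5:14
step 3: dist = v0:52,v1:33,v2:0,v3:45,v4:inf,v5:14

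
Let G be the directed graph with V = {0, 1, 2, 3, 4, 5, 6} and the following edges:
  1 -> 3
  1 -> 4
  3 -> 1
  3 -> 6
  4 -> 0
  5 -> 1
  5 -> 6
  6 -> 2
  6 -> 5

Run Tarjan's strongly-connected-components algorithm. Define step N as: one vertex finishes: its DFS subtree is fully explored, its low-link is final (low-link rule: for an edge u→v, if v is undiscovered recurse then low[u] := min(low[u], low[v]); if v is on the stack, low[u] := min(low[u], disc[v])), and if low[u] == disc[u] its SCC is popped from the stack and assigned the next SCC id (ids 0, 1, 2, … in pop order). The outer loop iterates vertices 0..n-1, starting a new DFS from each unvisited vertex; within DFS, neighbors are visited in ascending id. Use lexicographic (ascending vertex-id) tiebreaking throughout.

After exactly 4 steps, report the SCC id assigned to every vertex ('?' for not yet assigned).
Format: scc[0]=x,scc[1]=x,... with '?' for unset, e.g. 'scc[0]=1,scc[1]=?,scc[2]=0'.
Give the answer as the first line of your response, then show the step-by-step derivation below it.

scc[0]=0,scc[1]=?,scc[2]=1,scc[3]=?,scc[4]=?,scc[5]=?,scc[6]=?

step 1: low=(low[0]=0,low[1]=?,low[2]=?,low[3]=?,low[4]=?,low[5]=?,low[6]=?); scc=(scc[0]=0,scc[1]=?,scc[2]=?,scc[3]=?,scc[4]=?,scc[5]=?,scc[6]=?)
step 2: low=(low[0]=0,low[1]=1,low[2]=4,low[3]=1,low[4]=?,low[5]=?,low[6]=3); scc=(scc[0]=0,scc[1]=?,scc[2]=1,scc[3]=?,scc[4]=?,scc[5]=?,scc[6]=?)
step 3: low=(low[0]=0,low[1]=1,low[2]=4,low[3]=1,low[4]=?,low[5]=1,low[6]=3); scc=(scc[0]=0,scc[1]=?,scc[2]=1,scc[3]=?,scc[4]=?,scc[5]=?,scc[6]=?)
step 4: low=(low[0]=0,low[1]=1,low[2]=4,low[3]=1,low[4]=?,low[5]=1,low[6]=1); scc=(scc[0]=0,scc[1]=?,scc[2]=1,scc[3]=?,scc[4]=?,scc[5]=?,scc[6]=?)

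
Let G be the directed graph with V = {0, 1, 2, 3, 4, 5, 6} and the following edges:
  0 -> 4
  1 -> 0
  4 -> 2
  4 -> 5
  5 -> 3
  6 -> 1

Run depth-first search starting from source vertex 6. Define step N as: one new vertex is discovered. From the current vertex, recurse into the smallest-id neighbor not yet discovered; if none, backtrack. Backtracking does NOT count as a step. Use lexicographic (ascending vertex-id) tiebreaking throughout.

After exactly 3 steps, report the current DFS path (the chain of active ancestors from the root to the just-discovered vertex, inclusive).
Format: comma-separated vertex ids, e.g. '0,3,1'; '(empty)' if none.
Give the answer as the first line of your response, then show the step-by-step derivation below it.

6,1,0

step 1: discover 6; path=6; order=6
step 2: discover 1; path=6>1; order=6,1
step 3: discover 0; path=6>1>0; order=6,1,0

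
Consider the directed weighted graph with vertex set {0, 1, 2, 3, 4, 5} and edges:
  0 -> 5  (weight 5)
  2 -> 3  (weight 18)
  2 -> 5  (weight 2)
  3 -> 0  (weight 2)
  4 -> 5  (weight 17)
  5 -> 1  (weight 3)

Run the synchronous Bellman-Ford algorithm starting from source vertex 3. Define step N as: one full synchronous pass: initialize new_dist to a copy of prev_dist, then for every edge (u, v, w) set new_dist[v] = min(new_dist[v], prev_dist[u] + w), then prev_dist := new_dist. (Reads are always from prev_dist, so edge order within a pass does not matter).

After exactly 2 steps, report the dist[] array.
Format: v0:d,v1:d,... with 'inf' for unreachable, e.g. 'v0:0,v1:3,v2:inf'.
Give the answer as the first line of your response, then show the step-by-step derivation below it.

v0:2,v1:inf,v2:inf,v3:0,v4:inf,v5:7

step 1: dist = v0:2,v1:inf,v2:inf,v3:0,v4:inf,v5:inf
step 2: dist = v0:2,v1:inf,v2:inf,v3:0,v4:inf,v5:7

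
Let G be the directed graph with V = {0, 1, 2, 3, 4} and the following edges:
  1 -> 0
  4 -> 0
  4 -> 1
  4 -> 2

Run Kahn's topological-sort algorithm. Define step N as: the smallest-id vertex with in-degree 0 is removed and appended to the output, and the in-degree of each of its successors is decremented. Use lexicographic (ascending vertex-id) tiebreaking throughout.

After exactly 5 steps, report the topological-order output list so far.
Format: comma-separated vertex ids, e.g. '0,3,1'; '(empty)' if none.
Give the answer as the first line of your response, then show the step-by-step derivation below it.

3,4,1,0,2

step 1: output 3; order=[3]; indeg=(2,1,1,0,0)
step 2: output 4; order=[3,4]; indeg=(1,0,0,0,0)
step 3: output 1; order=[3,4,1]; indeg=(0,0,0,0,0)
step 4: output 0; order=[3,4,1,0]; indeg=(0,0,0,0,0)
step 5: output 2; order=[3,4,1,0,2]; indeg=(0,0,0,0,0)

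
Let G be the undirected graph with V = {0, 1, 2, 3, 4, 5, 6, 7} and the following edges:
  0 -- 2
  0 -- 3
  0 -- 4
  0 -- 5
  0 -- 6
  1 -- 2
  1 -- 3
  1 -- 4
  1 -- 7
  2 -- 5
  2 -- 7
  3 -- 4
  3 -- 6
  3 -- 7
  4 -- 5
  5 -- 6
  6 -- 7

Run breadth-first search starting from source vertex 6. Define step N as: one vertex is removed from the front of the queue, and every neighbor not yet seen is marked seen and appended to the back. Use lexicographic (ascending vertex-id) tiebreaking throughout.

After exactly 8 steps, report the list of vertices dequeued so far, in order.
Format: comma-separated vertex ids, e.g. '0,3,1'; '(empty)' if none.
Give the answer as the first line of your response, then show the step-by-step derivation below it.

6,0,3,5,7,2,4,1

step 1: dequeue 6; queue=[0,3,5,7]; order=6
step 2: dequeue 0; queue=[3,5,7,2,4]; order=6,0
step 3: dequeue 3; queue=[5,7,2,4,1]; order=6,0,3
step 4: dequeue 5; queue=[7,2,4,1]; order=6,0,3,5
step 5: dequeue 7; queue=[2,4,1]; order=6,0,3,5,7
step 6: dequeue 2; queue=[4,1]; order=6,0,3,5,7,2
step 7: dequeue 4; queue=[1]; order=6,0,3,5,7,2,4
step 8: dequeue 1; queue=[(empty)]; order=6,0,3,5,7,2,4,1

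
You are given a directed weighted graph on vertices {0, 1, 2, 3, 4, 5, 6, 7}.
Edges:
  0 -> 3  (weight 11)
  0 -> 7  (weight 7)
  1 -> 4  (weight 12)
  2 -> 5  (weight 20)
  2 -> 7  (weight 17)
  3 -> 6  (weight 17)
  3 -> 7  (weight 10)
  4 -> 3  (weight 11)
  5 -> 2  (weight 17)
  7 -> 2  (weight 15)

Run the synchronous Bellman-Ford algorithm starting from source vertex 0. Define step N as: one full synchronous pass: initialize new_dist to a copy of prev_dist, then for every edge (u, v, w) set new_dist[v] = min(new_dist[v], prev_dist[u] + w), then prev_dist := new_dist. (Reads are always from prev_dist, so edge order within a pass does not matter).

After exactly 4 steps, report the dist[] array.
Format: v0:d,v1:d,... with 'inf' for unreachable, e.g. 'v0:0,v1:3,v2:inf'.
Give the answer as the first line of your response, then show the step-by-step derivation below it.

v0:0,v1:inf,v2:22,v3:11,v4:inf,v5:42,v6:28,v7:7

step 1: dist = v0:0,v1:inf,v2:inf,v3:11,v4:inf,v5:inf,v6:inf,v7:7
step 2: dist = v0:0,v1:inf,v2:22,v3:11,v4:inf,v5:inf,v6:28,v7:7
step 3: dist = v0:0,v1:inf,v2:22,v3:11,v4:inf,v5:42,v6:28,v7:7
step 4: dist = v0:0,v1:inf,v2:22,v3:11,v4:inf,v5:42,v6:28,v7:7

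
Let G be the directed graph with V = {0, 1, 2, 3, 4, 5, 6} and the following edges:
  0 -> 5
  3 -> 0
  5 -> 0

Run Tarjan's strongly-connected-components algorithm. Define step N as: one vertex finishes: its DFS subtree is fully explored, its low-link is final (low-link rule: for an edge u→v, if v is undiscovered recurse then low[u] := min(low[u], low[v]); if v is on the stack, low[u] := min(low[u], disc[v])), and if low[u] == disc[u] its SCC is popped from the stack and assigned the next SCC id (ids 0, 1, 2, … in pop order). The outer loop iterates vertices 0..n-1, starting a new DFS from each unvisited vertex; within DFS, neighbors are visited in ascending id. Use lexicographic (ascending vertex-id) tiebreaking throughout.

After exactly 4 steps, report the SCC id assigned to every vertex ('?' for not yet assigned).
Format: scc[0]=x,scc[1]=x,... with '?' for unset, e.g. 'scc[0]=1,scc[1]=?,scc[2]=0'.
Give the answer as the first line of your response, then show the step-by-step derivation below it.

scc[0]=0,scc[1]=1,scc[2]=2,scc[3]=?,scc[4]=?,scc[5]=0,scc[6]=?

step 1: low=(low[0]=0,low[1]=?,low[2]=?,low[3]=?,low[4]=?,low[5]=0,low[6]=?); scc=(scc[0]=?,scc[1]=?,scc[2]=?,scc[3]=?,scc[4]=?,scc[5]=?,scc[6]=?)
step 2: low=(low[0]=0,low[1]=?,low[2]=?,low[3]=?,low[4]=?,low[5]=0,low[6]=?); scc=(scc[0]=0,scc[1]=?,scc[2]=?,scc[3]=?,scc[4]=?,scc[5]=0,scc[6]=?)
step 3: low=(low[0]=0,low[1]=2,low[2]=?,low[3]=?,low[4]=?,low[5]=0,low[6]=?); scc=(scc[0]=0,scc[1]=1,scc[2]=?,scc[3]=?,scc[4]=?,scc[5]=0,scc[6]=?)
step 4: low=(low[0]=0,low[1]=2,low[2]=3,low[3]=?,low[4]=?,low[5]=0,low[6]=?); scc=(scc[0]=0,scc[1]=1,scc[2]=2,scc[3]=?,scc[4]=?,scc[5]=0,scc[6]=?)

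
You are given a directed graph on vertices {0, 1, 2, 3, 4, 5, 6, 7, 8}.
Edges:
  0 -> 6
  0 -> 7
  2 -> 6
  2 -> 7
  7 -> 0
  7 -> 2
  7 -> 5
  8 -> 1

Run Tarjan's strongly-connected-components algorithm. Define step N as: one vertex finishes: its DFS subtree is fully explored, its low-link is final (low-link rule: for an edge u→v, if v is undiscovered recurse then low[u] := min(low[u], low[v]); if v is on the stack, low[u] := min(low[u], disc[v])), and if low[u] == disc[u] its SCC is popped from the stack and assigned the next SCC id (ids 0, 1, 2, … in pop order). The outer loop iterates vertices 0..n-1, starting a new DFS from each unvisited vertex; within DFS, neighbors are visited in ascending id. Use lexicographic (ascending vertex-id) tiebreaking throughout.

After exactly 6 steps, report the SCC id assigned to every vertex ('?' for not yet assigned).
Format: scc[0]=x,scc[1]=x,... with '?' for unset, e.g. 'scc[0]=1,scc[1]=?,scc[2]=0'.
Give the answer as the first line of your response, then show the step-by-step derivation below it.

scc[0]=2,scc[1]=3,scc[2]=2,scc[3]=?,scc[4]=?,scc[5]=1,scc[6]=0,scc[7]=2,scc[8]=?

step 1: low=(low[0]=0,low[1]=?,low[2]=?,low[3]=?,low[4]=?,low[5]=?,low[6]=1,low[7]=?,low[8]=?); scc=(scc[0]=?,scc[1]=?,scc[2]=?,scc[3]=?,scc[4]=?,scc[5]=?,scc[6]=0,scc[7]=?,scc[8]=?)
step 2: low=(low[0]=0,low[1]=?,low[2]=2,low[3]=?,low[4]=?,low[5]=?,low[6]=1,low[7]=0,low[8]=?); scc=(scc[0]=?,scc[1]=?,scc[2]=?,scc[3]=?,scc[4]=?,scc[5]=?,scc[6]=0,scc[7]=?,scc[8]=?)
step 3: low=(low[0]=0,low[1]=?,low[2]=2,low[3]=?,low[4]=?,low[5]=4,low[6]=1,low[7]=0,low[8]=?); scc=(scc[0]=?,scc[1]=?,scc[2]=?,scc[3]=?,scc[4]=?,scc[5]=1,scc[6]=0,scc[7]=?,scc[8]=?)
step 4: low=(low[0]=0,low[1]=?,low[2]=2,low[3]=?,low[4]=?,low[5]=4,low[6]=1,low[7]=0,low[8]=?); scc=(scc[0]=?,scc[1]=?,scc[2]=?,scc[3]=?,scc[4]=?,scc[5]=1,scc[6]=0,scc[7]=?,scc[8]=?)
step 5: low=(low[0]=0,low[1]=?,low[2]=2,low[3]=?,low[4]=?,low[5]=4,low[6]=1,low[7]=0,low[8]=?); scc=(scc[0]=2,scc[1]=?,scc[2]=2,scc[3]=?,scc[4]=?,scc[5]=1,scc[6]=0,scc[7]=2,scc[8]=?)
step 6: low=(low[0]=0,low[1]=5,low[2]=2,low[3]=?,low[4]=?,low[5]=4,low[6]=1,low[7]=0,low[8]=?); scc=(scc[0]=2,scc[1]=3,scc[2]=2,scc[3]=?,scc[4]=?,scc[5]=1,scc[6]=0,scc[7]=2,scc[8]=?)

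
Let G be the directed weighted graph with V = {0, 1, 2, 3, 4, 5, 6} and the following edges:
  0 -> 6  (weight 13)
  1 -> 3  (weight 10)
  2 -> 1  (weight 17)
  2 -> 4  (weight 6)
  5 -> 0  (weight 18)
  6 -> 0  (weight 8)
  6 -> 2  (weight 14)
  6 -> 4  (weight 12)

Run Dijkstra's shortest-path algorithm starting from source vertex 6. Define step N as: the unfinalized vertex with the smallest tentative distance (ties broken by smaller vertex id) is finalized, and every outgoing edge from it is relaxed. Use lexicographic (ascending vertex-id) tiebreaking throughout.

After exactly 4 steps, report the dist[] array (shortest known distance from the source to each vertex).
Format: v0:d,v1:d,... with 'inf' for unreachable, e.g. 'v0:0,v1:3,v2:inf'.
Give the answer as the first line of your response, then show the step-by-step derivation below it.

v0:8,v1:31,v2:14,v3:inf,v4:12,v5:inf,v6:0

step 1: dist = v0:8,v1:inf,v2:14,v3:inf,v4:12,v5:inf,v6:0
step 2: dist = v0:8,v1:inf,v2:14,v3:inf,v4:12,v5:inf,v6:0
step 3: dist = v0:8,v1:inf,v2:14,v3:inf,v4:12,v5:inf,v6:0
step 4: dist = v0:8,v1:31,v2:14,v3:inf,v4:12,v5:inf,v6:0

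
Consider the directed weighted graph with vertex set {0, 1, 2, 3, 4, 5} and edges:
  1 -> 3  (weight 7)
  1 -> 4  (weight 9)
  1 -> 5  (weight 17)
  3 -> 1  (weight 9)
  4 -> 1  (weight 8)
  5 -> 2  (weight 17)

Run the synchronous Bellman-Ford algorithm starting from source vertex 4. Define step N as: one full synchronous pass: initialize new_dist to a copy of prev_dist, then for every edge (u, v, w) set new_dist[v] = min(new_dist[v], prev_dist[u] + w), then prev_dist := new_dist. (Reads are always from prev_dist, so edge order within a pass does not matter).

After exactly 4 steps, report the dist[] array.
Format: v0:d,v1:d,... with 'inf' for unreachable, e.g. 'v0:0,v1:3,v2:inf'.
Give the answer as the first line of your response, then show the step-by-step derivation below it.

v0:inf,v1:8,v2:42,v3:15,v4:0,v5:25

step 1: dist = v0:inf,v1:8,v2:inf,v3:inf,v4:0,v5:inf
step 2: dist = v0:inf,v1:8,v2:inf,v3:15,v4:0,v5:25
step 3: dist = v0:inf,v1:8,v2:42,v3:15,v4:0,v5:25
step 4: dist = v0:inf,v1:8,v2:42,v3:15,v4:0,v5:25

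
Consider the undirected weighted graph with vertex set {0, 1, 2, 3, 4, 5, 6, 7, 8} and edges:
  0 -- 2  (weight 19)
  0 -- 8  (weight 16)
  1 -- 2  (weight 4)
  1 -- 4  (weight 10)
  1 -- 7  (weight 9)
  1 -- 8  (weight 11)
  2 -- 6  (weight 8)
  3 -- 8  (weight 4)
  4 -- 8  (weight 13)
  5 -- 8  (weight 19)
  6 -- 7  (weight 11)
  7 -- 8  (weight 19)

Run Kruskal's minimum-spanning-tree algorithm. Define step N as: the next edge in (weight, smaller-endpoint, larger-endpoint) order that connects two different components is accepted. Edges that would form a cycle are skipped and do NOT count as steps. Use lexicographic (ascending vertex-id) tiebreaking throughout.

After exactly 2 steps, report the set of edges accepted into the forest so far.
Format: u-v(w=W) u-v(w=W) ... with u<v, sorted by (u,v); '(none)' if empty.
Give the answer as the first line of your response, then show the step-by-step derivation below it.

1-2(w=4) 3-8(w=4)

step 1: add edge 1-2 (w=4); MST = {1-2(w=4)}
step 2: add edge 3-8 (w=4); MST = {1-2(w=4) 3-8(w=4)}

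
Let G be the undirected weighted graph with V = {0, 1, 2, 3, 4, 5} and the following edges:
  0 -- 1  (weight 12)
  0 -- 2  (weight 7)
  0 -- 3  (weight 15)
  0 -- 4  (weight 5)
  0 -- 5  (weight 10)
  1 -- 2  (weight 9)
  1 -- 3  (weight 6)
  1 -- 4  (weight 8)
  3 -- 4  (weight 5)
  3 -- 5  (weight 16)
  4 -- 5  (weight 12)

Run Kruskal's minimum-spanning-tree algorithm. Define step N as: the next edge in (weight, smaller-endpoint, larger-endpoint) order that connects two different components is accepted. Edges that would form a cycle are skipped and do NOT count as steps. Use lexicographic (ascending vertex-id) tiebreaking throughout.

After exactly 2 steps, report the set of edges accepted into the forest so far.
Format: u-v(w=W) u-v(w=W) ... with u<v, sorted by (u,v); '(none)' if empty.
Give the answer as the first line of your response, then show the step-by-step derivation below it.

0-4(w=5) 3-4(w=5)

step 1: add edge 0-4 (w=5); MST = {0-4(w=5)}
step 2: add edge 3-4 (w=5); MST = {0-4(w=5) 3-4(w=5)}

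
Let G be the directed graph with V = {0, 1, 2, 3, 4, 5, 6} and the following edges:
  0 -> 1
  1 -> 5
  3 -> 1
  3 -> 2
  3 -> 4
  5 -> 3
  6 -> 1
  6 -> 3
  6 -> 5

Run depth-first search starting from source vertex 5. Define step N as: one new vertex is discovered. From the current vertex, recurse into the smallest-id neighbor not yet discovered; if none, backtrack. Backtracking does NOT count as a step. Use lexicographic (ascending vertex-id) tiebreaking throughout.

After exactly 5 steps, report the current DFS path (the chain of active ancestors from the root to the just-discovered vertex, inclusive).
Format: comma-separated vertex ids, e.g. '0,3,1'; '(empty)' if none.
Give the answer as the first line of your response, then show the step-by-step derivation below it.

5,3,4

step 1: discover 5; path=5; order=5
step 2: discover 3; path=5>3; order=5,3
step 3: discover 1; path=5>3>1; order=5,3,1
step 4: discover 2; path=5>3>2; order=5,3,1,2
step 5: discover 4; path=5>3>4; order=5,3,1,2,4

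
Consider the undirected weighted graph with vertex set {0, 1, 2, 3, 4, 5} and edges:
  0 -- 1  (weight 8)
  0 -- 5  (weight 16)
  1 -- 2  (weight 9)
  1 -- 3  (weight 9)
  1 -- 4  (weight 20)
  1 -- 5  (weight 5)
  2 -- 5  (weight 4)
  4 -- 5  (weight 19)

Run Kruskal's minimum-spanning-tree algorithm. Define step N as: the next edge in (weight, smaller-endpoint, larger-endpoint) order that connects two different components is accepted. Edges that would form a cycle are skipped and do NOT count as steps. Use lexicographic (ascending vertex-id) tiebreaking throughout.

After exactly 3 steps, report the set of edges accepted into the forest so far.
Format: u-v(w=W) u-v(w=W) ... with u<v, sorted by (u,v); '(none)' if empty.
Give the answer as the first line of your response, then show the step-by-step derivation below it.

0-1(w=8) 1-5(w=5) 2-5(w=4)

step 1: add edge 2-5 (w=4); MST = {2-5(w=4)}
step 2: add edge 1-5 (w=5); MST = {1-5(w=5) 2-5(w=4)}
step 3: add edge 0-1 (w=8); MST = {0-1(w=8) 1-5(w=5) 2-5(w=4)}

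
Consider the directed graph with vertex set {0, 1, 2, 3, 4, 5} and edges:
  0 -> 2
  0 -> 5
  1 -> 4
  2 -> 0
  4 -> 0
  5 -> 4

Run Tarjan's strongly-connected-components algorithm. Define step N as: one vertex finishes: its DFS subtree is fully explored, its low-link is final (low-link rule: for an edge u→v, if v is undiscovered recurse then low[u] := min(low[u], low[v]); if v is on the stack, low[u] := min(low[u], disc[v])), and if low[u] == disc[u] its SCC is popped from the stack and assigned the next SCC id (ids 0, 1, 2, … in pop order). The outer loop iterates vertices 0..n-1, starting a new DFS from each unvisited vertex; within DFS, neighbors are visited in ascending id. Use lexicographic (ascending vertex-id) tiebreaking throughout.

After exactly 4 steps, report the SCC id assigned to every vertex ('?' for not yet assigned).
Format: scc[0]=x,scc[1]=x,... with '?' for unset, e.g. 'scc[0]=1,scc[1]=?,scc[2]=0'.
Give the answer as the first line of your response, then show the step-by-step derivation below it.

scc[0]=0,scc[1]=?,scc[2]=0,scc[3]=?,scc[4]=0,scc[5]=0

step 1: low=(low[0]=0,low[1]=?,low[2]=0,low[3]=?,low[4]=?,low[5]=?); scc=(scc[0]=?,scc[1]=?,scc[2]=?,scc[3]=?,scc[4]=?,scc[5]=?)
step 2: low=(low[0]=0,low[1]=?,low[2]=0,low[3]=?,low[4]=0,low[5]=2); scc=(scc[0]=?,scc[1]=?,scc[2]=?,scc[3]=?,scc[4]=?,scc[5]=?)
step 3: low=(low[0]=0,low[1]=?,low[2]=0,low[3]=?,low[4]=0,low[5]=0); scc=(scc[0]=?,scc[1]=?,scc[2]=?,scc[3]=?,scc[4]=?,scc[5]=?)
step 4: low=(low[0]=0,low[1]=?,low[2]=0,low[3]=?,low[4]=0,low[5]=0); scc=(scc[0]=0,scc[1]=?,scc[2]=0,scc[3]=?,scc[4]=0,scc[5]=0)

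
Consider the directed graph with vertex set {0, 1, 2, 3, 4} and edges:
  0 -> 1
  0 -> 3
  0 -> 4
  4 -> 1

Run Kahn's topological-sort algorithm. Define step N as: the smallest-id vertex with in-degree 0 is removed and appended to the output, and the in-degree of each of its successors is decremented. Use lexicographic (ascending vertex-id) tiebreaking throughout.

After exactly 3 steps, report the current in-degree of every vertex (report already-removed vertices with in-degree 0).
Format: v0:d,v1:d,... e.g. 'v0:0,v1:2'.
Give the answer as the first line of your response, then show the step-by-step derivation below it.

v0:0,v1:1,v2:0,v3:0,v4:0

step 1: output 0; order=[0]; indeg=(0,1,0,0,0)
step 2: output 2; order=[0,2]; indeg=(0,1,0,0,0)
step 3: output 3; order=[0,2,3]; indeg=(0,1,0,0,0)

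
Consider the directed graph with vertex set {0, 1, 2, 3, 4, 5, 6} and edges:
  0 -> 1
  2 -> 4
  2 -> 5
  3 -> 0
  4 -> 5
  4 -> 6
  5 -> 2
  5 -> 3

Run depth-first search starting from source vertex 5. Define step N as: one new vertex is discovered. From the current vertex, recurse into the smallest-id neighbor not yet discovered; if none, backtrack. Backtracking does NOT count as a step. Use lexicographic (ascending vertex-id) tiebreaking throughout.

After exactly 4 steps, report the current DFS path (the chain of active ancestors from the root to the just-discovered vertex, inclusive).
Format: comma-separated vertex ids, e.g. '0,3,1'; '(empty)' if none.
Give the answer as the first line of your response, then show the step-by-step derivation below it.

5,2,4,6

step 1: discover 5; path=5; order=5
step 2: discover 2; path=5>2; order=5,2
step 3: discover 4; path=5>2>4; order=5,2,4
step 4: discover 6; path=5>2>4>6; order=5,2,4,6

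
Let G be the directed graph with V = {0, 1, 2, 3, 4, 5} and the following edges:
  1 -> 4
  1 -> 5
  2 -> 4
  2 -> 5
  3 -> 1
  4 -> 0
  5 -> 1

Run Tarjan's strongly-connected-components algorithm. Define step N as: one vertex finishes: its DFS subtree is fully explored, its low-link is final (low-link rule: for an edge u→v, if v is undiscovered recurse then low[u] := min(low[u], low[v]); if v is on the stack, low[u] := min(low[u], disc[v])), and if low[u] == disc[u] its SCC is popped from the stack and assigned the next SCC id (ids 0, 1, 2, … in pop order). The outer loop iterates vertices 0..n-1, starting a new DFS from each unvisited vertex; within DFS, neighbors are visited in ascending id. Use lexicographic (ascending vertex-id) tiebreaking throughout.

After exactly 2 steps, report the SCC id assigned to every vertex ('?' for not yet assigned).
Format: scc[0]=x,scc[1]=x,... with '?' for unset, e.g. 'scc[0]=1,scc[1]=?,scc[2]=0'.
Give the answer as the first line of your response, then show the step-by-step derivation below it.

scc[0]=0,scc[1]=?,scc[2]=?,scc[3]=?,scc[4]=1,scc[5]=?

step 1: low=(low[0]=0,low[1]=?,low[2]=?,low[3]=?,low[4]=?,low[5]=?); scc=(scc[0]=0,scc[1]=?,scc[2]=?,scc[3]=?,scc[4]=?,scc[5]=?)
step 2: low=(low[0]=0,low[1]=1,low[2]=?,low[3]=?,low[4]=2,low[5]=?); scc=(scc[0]=0,scc[1]=?,scc[2]=?,scc[3]=?,scc[4]=1,scc[5]=?)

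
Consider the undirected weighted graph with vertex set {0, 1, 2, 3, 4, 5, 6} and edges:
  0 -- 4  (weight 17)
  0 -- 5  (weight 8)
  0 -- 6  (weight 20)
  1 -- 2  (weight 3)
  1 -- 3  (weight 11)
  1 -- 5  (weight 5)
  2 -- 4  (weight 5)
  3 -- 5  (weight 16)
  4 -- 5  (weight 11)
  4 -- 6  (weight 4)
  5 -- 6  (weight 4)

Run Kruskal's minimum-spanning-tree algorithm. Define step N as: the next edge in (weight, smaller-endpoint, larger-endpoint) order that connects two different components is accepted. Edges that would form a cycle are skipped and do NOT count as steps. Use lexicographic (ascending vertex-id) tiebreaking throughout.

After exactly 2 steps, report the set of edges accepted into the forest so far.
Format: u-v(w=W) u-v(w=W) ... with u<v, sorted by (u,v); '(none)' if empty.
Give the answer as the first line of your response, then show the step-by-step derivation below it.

1-2(w=3) 4-6(w=4)

step 1: add edge 1-2 (w=3); MST = {1-2(w=3)}
step 2: add edge 4-6 (w=4); MST = {1-2(w=3) 4-6(w=4)}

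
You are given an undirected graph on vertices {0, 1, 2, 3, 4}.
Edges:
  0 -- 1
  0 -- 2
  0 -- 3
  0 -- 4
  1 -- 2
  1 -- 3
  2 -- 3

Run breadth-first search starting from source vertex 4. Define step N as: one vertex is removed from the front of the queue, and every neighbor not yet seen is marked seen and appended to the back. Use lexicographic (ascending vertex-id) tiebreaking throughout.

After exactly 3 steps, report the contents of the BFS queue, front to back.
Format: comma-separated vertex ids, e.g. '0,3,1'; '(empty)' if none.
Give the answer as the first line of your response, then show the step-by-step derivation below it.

2,3

step 1: dequeue 4; queue=[0]; order=4
step 2: dequeue 0; queue=[1,2,3]; order=4,0
step 3: dequeue 1; queue=[2,3]; order=4,0,1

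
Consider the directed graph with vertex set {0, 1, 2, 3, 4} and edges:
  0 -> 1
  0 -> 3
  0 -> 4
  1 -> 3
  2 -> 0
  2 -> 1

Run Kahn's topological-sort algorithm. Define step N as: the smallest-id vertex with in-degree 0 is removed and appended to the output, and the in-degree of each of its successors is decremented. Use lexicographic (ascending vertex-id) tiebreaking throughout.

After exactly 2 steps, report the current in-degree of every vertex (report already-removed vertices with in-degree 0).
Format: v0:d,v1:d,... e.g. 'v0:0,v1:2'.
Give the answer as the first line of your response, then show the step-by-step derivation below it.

v0:0,v1:0,v2:0,v3:1,v4:0

step 1: output 2; order=[2]; indeg=(0,1,0,2,1)
step 2: output 0; order=[2,0]; indeg=(0,0,0,1,0)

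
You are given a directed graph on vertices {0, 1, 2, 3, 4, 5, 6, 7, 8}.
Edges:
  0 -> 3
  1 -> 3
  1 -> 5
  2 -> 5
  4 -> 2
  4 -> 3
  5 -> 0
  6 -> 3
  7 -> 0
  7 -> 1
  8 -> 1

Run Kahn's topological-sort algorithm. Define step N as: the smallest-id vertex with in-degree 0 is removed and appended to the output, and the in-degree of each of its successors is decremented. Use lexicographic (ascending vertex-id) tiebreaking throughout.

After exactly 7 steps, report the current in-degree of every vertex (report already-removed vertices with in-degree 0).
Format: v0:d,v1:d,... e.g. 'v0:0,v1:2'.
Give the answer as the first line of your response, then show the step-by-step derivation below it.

v0:0,v1:0,v2:0,v3:1,v4:0,v5:0,v6:0,v7:0,v8:0

step 1: output 4; order=[4]; indeg=(2,2,0,3,0,2,0,0,0)
step 2: output 2; order=[4,2]; indeg=(2,2,0,3,0,1,0,0,0)
step 3: output 6; order=[4,2,6]; indeg=(2,2,0,2,0,1,0,0,0)
step 4: output 7; order=[4,2,6,7]; indeg=(1,1,0,2,0,1,0,0,0)
step 5: output 8; order=[4,2,6,7,8]; indeg=(1,0,0,2,0,1,0,0,0)
step 6: output 1; order=[4,2,6,7,8,1]; indeg=(1,0,0,1,0,0,0,0,0)
step 7: output 5; order=[4,2,6,7,8,1,5]; indeg=(0,0,0,1,0,0,0,0,0)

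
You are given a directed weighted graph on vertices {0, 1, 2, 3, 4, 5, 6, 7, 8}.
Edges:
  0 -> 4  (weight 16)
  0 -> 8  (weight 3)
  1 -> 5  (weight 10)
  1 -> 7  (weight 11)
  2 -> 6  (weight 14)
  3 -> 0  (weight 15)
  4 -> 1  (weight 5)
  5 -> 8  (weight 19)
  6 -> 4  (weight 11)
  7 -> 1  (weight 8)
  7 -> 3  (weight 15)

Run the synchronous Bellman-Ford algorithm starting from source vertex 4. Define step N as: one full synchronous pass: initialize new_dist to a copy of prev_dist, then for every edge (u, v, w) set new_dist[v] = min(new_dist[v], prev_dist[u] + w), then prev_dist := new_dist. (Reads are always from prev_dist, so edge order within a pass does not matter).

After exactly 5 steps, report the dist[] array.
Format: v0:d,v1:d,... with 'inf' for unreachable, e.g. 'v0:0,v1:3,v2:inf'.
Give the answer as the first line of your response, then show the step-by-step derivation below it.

v0:46,v1:5,v2:inf,v3:31,v4:0,v5:15,v6:inf,v7:16,v8:34

step 1: dist = v0:inf,v1:5,v2:inf,v3:inf,v4:0,v5:inf,v6:inf,v7:inf,v8:inf
step 2: dist = v0:inf,v1:5,v2:inf,v3:inf,v4:0,v5:15,v6:inf,v7:16,v8:inf
step 3: dist = v0:inf,v1:5,v2:inf,v3:31,v4:0,v5:15,v6:inf,v7:16,v8:34
step 4: dist = v0:46,v1:5,v2:inf,v3:31,v4:0,v5:15,v6:inf,v7:16,v8:34
step 5: dist = v0:46,v1:5,v2:inf,v3:31,v4:0,v5:15,v6:inf,v7:16,v8:34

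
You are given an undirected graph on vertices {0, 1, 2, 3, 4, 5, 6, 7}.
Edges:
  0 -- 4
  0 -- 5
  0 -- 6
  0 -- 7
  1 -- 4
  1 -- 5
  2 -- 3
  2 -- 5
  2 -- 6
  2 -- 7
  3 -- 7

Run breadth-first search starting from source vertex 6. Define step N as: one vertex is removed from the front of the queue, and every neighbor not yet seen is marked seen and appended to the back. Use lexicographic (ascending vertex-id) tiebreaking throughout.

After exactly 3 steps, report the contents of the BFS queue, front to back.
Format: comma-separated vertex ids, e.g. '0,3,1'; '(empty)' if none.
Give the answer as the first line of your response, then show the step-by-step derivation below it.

4,5,7,3

step 1: dequeue 6; queue=[0,2]; order=6
step 2: dequeue 0; queue=[2,4,5,7]; order=6,0
step 3: dequeue 2; queue=[4,5,7,3]; order=6,0,2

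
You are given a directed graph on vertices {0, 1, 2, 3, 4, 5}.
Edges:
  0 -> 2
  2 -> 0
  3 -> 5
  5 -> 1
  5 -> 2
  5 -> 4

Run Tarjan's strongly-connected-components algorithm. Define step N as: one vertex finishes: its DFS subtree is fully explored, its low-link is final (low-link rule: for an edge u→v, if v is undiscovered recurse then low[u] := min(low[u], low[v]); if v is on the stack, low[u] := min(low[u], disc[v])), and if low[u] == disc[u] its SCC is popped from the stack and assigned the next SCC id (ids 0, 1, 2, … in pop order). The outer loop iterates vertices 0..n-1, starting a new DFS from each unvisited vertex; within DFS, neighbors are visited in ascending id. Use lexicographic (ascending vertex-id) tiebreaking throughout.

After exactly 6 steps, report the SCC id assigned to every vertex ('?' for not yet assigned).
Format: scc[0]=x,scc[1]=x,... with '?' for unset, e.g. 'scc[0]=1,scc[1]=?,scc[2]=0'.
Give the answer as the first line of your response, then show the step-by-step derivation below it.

scc[0]=0,scc[1]=1,scc[2]=0,scc[3]=4,scc[4]=2,scc[5]=3

step 1: low=(low[0]=0,low[1]=?,low[2]=0,low[3]=?,low[4]=?,low[5]=?); scc=(scc[0]=?,scc[1]=?,scc[2]=?,scc[3]=?,scc[4]=?,scc[5]=?)
step 2: low=(low[0]=0,low[1]=?,low[2]=0,low[3]=?,low[4]=?,low[5]=?); scc=(scc[0]=0,scc[1]=?,scc[2]=0,scc[3]=?,scc[4]=?,scc[5]=?)
step 3: low=(low[0]=0,low[1]=2,low[2]=0,low[3]=?,low[4]=?,low[5]=?); scc=(scc[0]=0,scc[1]=1,scc[2]=0,scc[3]=?,scc[4]=?,scc[5]=?)
step 4: low=(low[0]=0,low[1]=2,low[2]=0,low[3]=3,low[4]=5,low[5]=4); scc=(scc[0]=0,scc[1]=1,scc[2]=0,scc[3]=?,scc[4]=2,scc[5]=?)
step 5: low=(low[0]=0,low[1]=2,low[2]=0,low[3]=3,low[4]=5,low[5]=4); scc=(scc[0]=0,scc[1]=1,scc[2]=0,scc[3]=?,scc[4]=2,scc[5]=3)
step 6: low=(low[0]=0,low[1]=2,low[2]=0,low[3]=3,low[4]=5,low[5]=4); scc=(scc[0]=0,scc[1]=1,scc[2]=0,scc[3]=4,scc[4]=2,scc[5]=3)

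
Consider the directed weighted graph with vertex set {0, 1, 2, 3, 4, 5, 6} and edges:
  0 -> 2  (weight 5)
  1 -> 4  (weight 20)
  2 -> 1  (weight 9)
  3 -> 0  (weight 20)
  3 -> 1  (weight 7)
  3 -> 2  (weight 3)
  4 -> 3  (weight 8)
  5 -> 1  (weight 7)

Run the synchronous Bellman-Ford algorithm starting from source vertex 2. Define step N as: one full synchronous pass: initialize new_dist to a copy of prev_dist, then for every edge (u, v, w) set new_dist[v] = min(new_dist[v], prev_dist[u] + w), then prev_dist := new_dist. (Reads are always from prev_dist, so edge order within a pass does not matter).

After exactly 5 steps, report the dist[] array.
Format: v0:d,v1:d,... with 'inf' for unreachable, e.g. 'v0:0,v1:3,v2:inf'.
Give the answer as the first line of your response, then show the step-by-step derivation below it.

v0:57,v1:9,v2:0,v3:37,v4:29,v5:inf,v6:inf

step 1: dist = v0:inf,v1:9,v2:0,v3:inf,v4:inf,v5:inf,v6:inf
step 2: dist = v0:inf,v1:9,v2:0,v3:inf,v4:29,v5:inf,v6:inf
step 3: dist = v0:inf,v1:9,v2:0,v3:37,v4:29,v5:inf,v6:inf
step 4: dist = v0:57,v1:9,v2:0,v3:37,v4:29,v5:inf,v6:inf
step 5: dist = v0:57,v1:9,v2:0,v3:37,v4:29,v5:inf,v6:inf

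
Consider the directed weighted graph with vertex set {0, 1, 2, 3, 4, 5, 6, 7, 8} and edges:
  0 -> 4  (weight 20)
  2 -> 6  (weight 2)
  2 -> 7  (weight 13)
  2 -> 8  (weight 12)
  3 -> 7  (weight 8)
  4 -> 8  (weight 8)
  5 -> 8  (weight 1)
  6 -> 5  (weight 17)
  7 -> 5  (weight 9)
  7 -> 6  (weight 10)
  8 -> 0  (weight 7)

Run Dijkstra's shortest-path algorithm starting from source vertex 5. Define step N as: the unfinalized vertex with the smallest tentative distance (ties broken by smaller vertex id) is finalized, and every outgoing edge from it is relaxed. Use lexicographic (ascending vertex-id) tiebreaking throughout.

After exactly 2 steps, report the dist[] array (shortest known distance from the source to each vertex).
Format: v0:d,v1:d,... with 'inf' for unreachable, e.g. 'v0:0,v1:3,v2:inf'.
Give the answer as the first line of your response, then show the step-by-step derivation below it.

v0:8,v1:inf,v2:inf,v3:inf,v4:inf,v5:0,v6:inf,v7:inf,v8:1

step 1: dist = v0:inf,v1:inf,v2:inf,v3:inf,v4:inf,v5:0,v6:inf,v7:inf,v8:1
step 2: dist = v0:8,v1:inf,v2:inf,v3:inf,v4:inf,v5:0,v6:inf,v7:inf,v8:1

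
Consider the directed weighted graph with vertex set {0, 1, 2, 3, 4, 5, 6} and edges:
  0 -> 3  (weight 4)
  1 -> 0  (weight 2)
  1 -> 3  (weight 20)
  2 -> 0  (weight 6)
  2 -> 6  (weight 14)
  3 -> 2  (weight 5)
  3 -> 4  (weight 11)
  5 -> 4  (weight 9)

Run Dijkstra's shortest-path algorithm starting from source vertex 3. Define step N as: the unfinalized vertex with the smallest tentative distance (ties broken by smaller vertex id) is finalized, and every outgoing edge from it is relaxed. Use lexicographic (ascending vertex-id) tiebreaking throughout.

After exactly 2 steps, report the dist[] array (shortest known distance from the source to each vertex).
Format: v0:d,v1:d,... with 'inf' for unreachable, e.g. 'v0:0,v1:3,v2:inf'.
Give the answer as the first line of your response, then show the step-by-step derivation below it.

v0:11,v1:inf,v2:5,v3:0,v4:11,v5:inf,v6:19

step 1: dist = v0:inf,v1:inf,v2:5,v3:0,v4:11,v5:inf,v6:inf
step 2: dist = v0:11,v1:inf,v2:5,v3:0,v4:11,v5:inf,v6:19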